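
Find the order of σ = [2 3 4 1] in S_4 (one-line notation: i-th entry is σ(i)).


Cycle decomposition: (1 2 3 4)
Cycle lengths: 4
Order = lcm(4) = 4

ord(σ) = 4


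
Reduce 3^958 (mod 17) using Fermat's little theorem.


Fermat's little theorem: if p is prime and gcd(a,p)=1, then a^(p-1) ≡ 1 (mod p)
p = 17 is prime, gcd(3,17) = 1
Reduce exponent: 958 mod 16 = 14
So 3^958 ≡ 3^14 (mod 17)
3^14 mod 17 = 2

3^958 ≡ 2 (mod 17)


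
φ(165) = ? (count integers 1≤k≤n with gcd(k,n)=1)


Factor n: 165 = 3 × 5 × 11
φ(n) = n · ∏(1 - 1/p) over distinct primes p | n
φ(165) = 165 · (1 - 1/3) · (1 - 1/5) · (1 - 1/11) = 80

φ(165) = 80


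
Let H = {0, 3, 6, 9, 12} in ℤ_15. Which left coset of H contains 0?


0 + H = {0 + h (mod 15) : h ∈ H}
0+0=0, 0+3=3, 0+6=6, 0+9=9, 0+12=12

0 + H = {0, 3, 6, 9, 12}


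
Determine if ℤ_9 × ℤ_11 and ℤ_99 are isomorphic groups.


Comparing ℤ_9 × ℤ_11 and ℤ_99:
gcd(9,11) = 1, so ℤ_9 × ℤ_11 ≅ ℤ_99 (CRT)

Yes, ℤ_9 × ℤ_11 ≅ ℤ_99


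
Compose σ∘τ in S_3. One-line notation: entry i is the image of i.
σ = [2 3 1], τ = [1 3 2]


σ∘τ: apply τ first, then σ
1 →τ 1 →σ 2
2 →τ 3 →σ 1
3 →τ 2 →σ 3

σ∘τ = [2 1 3]


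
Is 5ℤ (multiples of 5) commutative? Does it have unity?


5ℤ is a commutative ring under +,× but has no multiplicative identity (1 ∉ 5ℤ); it has no zero divisors, but without unity it is not an integral domain
Commutative: Yes
Integral domain: No
Has unity: No

5ℤ (multiples of 5): Commutative=Yes, Unity=No


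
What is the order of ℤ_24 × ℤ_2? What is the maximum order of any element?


|ℤ_24 × ℤ_2| = 24 × 2 = 48
Max element order = lcm(24,2) = 24
Cyclic? No (gcd=2)

|ℤ_24×ℤ_2| = 48, max element order = 24


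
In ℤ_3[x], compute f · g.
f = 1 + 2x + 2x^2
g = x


Expand and collect like terms; reduce coefficients mod 3:
x^0: 1·0 = 0 ≡ 0 (mod 3)
x^1: 1·1 + 2·0 = 1 ≡ 1 (mod 3)
x^2: 2·1 + 2·0 = 2 ≡ 2 (mod 3)
x^3: 2·1 = 2 ≡ 2 (mod 3)
Result: x + 2x^2 + 2x^3

f · g = x + 2x^2 + 2x^3


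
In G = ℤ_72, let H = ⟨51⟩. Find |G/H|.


|⟨51⟩| = n / gcd(51, 72) = 72 / 3 = 24
H is normal (ℤ_72 is abelian).
|G/H| = |G| / |H| = 72 / 24 = 3

|G/H| = 3


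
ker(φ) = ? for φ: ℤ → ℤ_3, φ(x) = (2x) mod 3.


Kernel = preimage of identity
ker(φ) = {x ∈ ℤ : 2x ≡ 0 (mod 3)}. gcd(2,3) = 1, so 2x ≡ 0 (mod 3) ⟺ x ≡ 0 (mod 3/1 = 3). Hence ker(φ) = 3ℤ

ker(φ) = 3ℤ


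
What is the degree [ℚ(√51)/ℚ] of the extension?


√51 has minimal polynomial x² - 51 (irreducible over ℚ since 51 is squarefree)

[ℚ(√51)/ℚ] = 2


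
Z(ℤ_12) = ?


Z(G) = {g ∈ G | gx = xg for all x ∈ G}
ℤ_12 is abelian, so Z(G) = G

Z(ℤ_12) = ℤ_12


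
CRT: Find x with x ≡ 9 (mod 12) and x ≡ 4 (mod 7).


m₁ = 12, m₂ = 7, gcd = 1, so CRT applies. M = m₁·m₂ = 84
Let M₁ = M/m₁ = 7, M₂ = M/m₂ = 12
Find y₁ ≡ M₁⁻¹ (mod m₁): 7⁻¹ ≡ 7 (mod 12)
Find y₂ ≡ M₂⁻¹ (mod m₂): 12⁻¹ ≡ 3 (mod 7)
x = a₁·M₁·y₁ + a₂·M₂·y₂ = 9·7·7 + 4·12·3 = 585
Reduce mod 84: x ≡ 81
Check: 81 mod 12 = 9 ✓, 81 mod 7 = 4 ✓

x ≡ 81 (mod 84)


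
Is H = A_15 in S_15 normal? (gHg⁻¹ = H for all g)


H = A_15 in S_15
A_15 has index 2 in S_15, and every subgroup of index 2 is normal

Yes, normal subgroup


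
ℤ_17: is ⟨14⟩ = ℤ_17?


g generates ℤ_n iff gcd(g, n) = 1
gcd(14, 17) = 1
Since gcd = 1, 14 is a generator.

Yes, 14 generates ℤ_17


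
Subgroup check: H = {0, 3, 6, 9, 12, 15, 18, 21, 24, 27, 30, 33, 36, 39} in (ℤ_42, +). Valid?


Subgroup test for H = {0, 3, 6, 9, 12, 15, 18, 21, 24, 27, 30, 33, 36, 39} in (ℤ_42, +):
(1) 0 ∈ H? Yes
(2) Closure: for all a,b ∈ H, (a+b) mod 42 ∈ H? Yes
(3) Inverses: for all a ∈ H, -a mod 42 ∈ H? Yes

Yes, H is a subgroup of ℤ_42


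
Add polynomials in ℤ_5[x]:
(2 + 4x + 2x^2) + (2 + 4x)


Add coefficients mod 5:
x^0: 2 + 2 = 4 (mod 5)
x^1: 4 + 4 = 3 (mod 5)
x^2: 2 + 0 = 2 (mod 5)
Result: 4 + 3x + 2x^2

f + g = 4 + 3x + 2x^2


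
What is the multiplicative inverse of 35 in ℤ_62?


Use the extended Euclidean algorithm to write 1 = 35·s + 62·t; then s mod 62 is the inverse.
Euclidean algorithm:
  35 = 0·62 + 35
  62 = 1·35 + 27
  35 = 1·27 + 8
  27 = 3·8 + 3
  8 = 2·3 + 2
  3 = 1·2 + 1
  2 = 2·1 + 0
gcd(35,62) = 1
Back-substitution gives: 35·(-23) + 62·(13) = 1
So 35⁻¹ ≡ -23 ≡ 39 (mod 62)
Check: 35 × 39 = 1365 ≡ 1 (mod 62) ✓

35⁻¹ ≡ 39 (mod 62)


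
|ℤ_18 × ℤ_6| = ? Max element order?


|ℤ_18 × ℤ_6| = 18 × 6 = 108
Max element order = lcm(18,6) = 18
Cyclic? No (gcd=6)

|ℤ_18×ℤ_6| = 108, max element order = 18


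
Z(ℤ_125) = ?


Z(G) = {g ∈ G | gx = xg for all x ∈ G}
ℤ_125 is abelian, so Z(G) = G

Z(ℤ_125) = ℤ_125


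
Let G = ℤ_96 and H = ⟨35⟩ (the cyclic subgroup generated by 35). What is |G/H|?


|⟨35⟩| = n / gcd(35, 96) = 96 / 1 = 96
H is normal (ℤ_96 is abelian).
|G/H| = |G| / |H| = 96 / 96 = 1

|G/H| = 1


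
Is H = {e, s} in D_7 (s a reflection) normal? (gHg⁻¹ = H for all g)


H = {e, s} in D_7 (s a reflection)
r·s·r⁻¹ = sr⁻² ≠ s for n ≥ 3, so {e, s} is not closed under conjugation

No, not a normal subgroup


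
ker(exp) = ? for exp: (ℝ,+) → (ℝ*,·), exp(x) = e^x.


Kernel = preimage of identity
ker(exp) = {x ∈ ℝ | e^x = 1} = {0}

ker(exp) = {0}


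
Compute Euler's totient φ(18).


φ(n) = count of k ∈ {1,...,n} with gcd(k,n)=1
Coprimes to 18: {1, 5, 7, 11, 13, 17}
Count: 6

φ(18) = 6


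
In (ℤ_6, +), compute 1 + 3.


Operation: addition mod 6
1 + 3 = (a + b) mod 6 with a = 1, b = 3

1 + 3 = 4


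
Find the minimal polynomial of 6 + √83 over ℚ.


Let α = 6 + √83. Then α - 6 = √83, so (α - 6)² = 83, giving α² - 12α - 47 = 0. Degree 2 and α ∉ ℚ, so this is the minimal polynomial.

Minimal polynomial: x² - 12x - 47


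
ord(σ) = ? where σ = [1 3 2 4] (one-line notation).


Cycle decomposition: (2 3)
Cycle lengths: 2
Order = lcm(2) = 2

ord(σ) = 2


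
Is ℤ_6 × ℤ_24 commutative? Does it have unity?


Direct product ring; commutative with unity (1,1); but (1,0)·(0,1) = (0,0) gives zero divisors, so not an integral domain
Commutative: Yes
Integral domain: No
Has unity: Yes

ℤ_6 × ℤ_24: Commutative=Yes, Unity=Yes


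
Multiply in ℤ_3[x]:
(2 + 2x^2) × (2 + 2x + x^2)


Expand and collect like terms; reduce coefficients mod 3:
x^0: 2·2 = 4 ≡ 1 (mod 3)
x^1: 2·2 + 0·2 = 4 ≡ 1 (mod 3)
x^2: 2·1 + 0·2 + 2·2 = 6 ≡ 0 (mod 3)
x^3: 0·1 + 2·2 = 4 ≡ 1 (mod 3)
x^4: 2·1 = 2 ≡ 2 (mod 3)
Result: 1 + x + x^3 + 2x^4

f · g = 1 + x + x^3 + 2x^4


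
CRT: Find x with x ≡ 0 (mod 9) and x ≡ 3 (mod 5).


m₁ = 9, m₂ = 5, gcd = 1, so CRT applies. M = m₁·m₂ = 45
Let M₁ = M/m₁ = 5, M₂ = M/m₂ = 9
Find y₁ ≡ M₁⁻¹ (mod m₁): 5⁻¹ ≡ 2 (mod 9)
Find y₂ ≡ M₂⁻¹ (mod m₂): 9⁻¹ ≡ 4 (mod 5)
x = a₁·M₁·y₁ + a₂·M₂·y₂ = 0·5·2 + 3·9·4 = 108
Reduce mod 45: x ≡ 18
Check: 18 mod 9 = 0 ✓, 18 mod 5 = 3 ✓

x ≡ 18 (mod 45)


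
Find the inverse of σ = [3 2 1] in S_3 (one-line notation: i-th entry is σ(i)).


To find σ⁻¹, swap domain and range:
σ(1) = 3 → σ⁻¹(3) = 1
σ(2) = 2 → σ⁻¹(2) = 2
σ(3) = 1 → σ⁻¹(1) = 3

σ⁻¹ = [3 2 1]


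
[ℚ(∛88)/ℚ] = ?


∛88 has minimal polynomial x³ - 88 (irreducible over ℚ since 88 is not a perfect cube)

[ℚ(∛88)/ℚ] = 3


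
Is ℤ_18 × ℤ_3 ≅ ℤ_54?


Comparing ℤ_18 × ℤ_3 and ℤ_54:
gcd(18,3) = 3 ≠ 1. Max element order in ℤ_18×ℤ_3 is lcm(18,3) = 18 < 54, so it has no element of order 54

No, ℤ_18 × ℤ_3 ≇ ℤ_54


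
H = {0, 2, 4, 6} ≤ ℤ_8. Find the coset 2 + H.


2 + H = {2 + h (mod 8) : h ∈ H}
2+0=2, 2+2=4, 2+4=6, 2+6=0
2 + H = {0, 2, 4, 6} = 0 + H

2 + H = {0, 2, 4, 6}


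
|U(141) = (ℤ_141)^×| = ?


U(n) is the group of units mod n; |U(n)| = φ(n)
|U(141)| = φ(141) = 92

|U(141) = (ℤ_141)^×| = 92


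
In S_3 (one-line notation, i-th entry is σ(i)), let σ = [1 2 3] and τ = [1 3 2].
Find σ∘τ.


σ∘τ: apply τ first, then σ
1 →τ 1 →σ 1
2 →τ 3 →σ 3
3 →τ 2 →σ 2

σ∘τ = [1 3 2]


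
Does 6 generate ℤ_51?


g generates ℤ_n iff gcd(g, n) = 1
gcd(6, 51) = 3
Since gcd = 3 ≠ 1, ⟨6⟩ has order 17 < 51, so 6 is not a generator.

No, 6 does not generate ℤ_51


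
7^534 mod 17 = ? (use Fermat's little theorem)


Fermat's little theorem: if p is prime and gcd(a,p)=1, then a^(p-1) ≡ 1 (mod p)
p = 17 is prime, gcd(7,17) = 1
Reduce exponent: 534 mod 16 = 6
So 7^534 ≡ 7^6 (mod 17)
7^6 mod 17 = 9

7^534 ≡ 9 (mod 17)


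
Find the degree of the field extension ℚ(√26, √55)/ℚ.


[ℚ(√26,√55):ℚ] = [ℚ(√26,√55):ℚ(√26)]·[ℚ(√26):ℚ] = 2·2 = 4

[ℚ(√26, √55)/ℚ] = 4


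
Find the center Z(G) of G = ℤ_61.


Z(G) = {g ∈ G | gx = xg for all x ∈ G}
ℤ_61 is abelian, so Z(G) = G

Z(ℤ_61) = ℤ_61


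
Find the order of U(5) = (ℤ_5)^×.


U(n) is the group of units mod n; |U(n)| = φ(n)
|U(5)| = φ(5) = 4

|U(5) = (ℤ_5)^×| = 4


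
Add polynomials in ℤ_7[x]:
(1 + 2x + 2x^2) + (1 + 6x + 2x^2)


Add coefficients mod 7:
x^0: 1 + 1 = 2 (mod 7)
x^1: 2 + 6 = 1 (mod 7)
x^2: 2 + 2 = 4 (mod 7)
Result: 2 + x + 4x^2

f + g = 2 + x + 4x^2


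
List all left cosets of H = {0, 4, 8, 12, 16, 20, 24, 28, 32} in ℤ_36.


H = {0, 4, 8, 12, 16, 20, 24, 28, 32}, |H| = 9
Number of cosets = |G|/|H| = 36/9 = 4
0 + H = {0, 4, 8, 12, 16, 20, 24, 28, 32}
1 + H = {1, 5, 9, 13, 17, 21, 25, 29, 33}
2 + H = {2, 6, 10, 14, 18, 22, 26, 30, 34}
3 + H = {3, 7, 11, 15, 19, 23, 27, 31, 35}

Cosets: 0+H={0,4,8,12,16,20,24,28,32}; 1+H={1,5,9,13,17,21,25,29,33}; 2+H={2,6,10,14,18,22,26,30,34}; 3+H={3,7,11,15,19,23,27,31,35}


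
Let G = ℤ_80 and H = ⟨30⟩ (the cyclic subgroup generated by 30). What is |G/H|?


|⟨30⟩| = n / gcd(30, 80) = 80 / 10 = 8
H is normal (ℤ_80 is abelian).
|G/H| = |G| / |H| = 80 / 8 = 10

|G/H| = 10


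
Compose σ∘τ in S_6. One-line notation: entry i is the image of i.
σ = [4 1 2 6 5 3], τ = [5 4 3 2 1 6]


σ∘τ: apply τ first, then σ
1 →τ 5 →σ 5
2 →τ 4 →σ 6
3 →τ 3 →σ 2
4 →τ 2 →σ 1
5 →τ 1 →σ 4
6 →τ 6 →σ 3

σ∘τ = [5 6 2 1 4 3]


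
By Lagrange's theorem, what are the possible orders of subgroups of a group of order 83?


Lagrange's theorem: |H| divides |G|
|G| = 83
Divisors of 83: 1, 83

Possible subgroup orders: {1, 83}


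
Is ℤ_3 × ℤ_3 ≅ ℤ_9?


Comparing ℤ_3 × ℤ_3 and ℤ_9:
gcd(3,3) = 3 ≠ 1. Max element order in ℤ_3×ℤ_3 is lcm(3,3) = 3 < 9, so it has no element of order 9

No, ℤ_3 × ℤ_3 ≇ ℤ_9


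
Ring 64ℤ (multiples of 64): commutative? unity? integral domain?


64ℤ is a commutative ring under +,× but has no multiplicative identity (1 ∉ 64ℤ); it has no zero divisors, but without unity it is not an integral domain
Commutative: Yes
Integral domain: No
Has unity: No

64ℤ (multiples of 64): Commutative=Yes, Unity=No


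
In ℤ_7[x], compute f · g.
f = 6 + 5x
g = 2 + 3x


Expand and collect like terms; reduce coefficients mod 7:
x^0: 6·2 = 12 ≡ 5 (mod 7)
x^1: 6·3 + 5·2 = 28 ≡ 0 (mod 7)
x^2: 5·3 = 15 ≡ 1 (mod 7)
Result: 5 + x^2

f · g = 5 + x^2


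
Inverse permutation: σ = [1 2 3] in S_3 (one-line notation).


To find σ⁻¹, swap domain and range:
σ(1) = 1 → σ⁻¹(1) = 1
σ(2) = 2 → σ⁻¹(2) = 2
σ(3) = 3 → σ⁻¹(3) = 3

σ⁻¹ = [1 2 3]


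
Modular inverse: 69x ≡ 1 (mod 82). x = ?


Use the extended Euclidean algorithm to write 1 = 69·s + 82·t; then s mod 82 is the inverse.
Euclidean algorithm:
  69 = 0·82 + 69
  82 = 1·69 + 13
  69 = 5·13 + 4
  13 = 3·4 + 1
  4 = 4·1 + 0
gcd(69,82) = 1
Back-substitution gives: 69·(-19) + 82·(16) = 1
So 69⁻¹ ≡ -19 ≡ 63 (mod 82)
Check: 69 × 63 = 4347 ≡ 1 (mod 82) ✓

69⁻¹ ≡ 63 (mod 82)


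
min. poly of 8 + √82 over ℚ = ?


Let α = 8 + √82. Then α - 8 = √82, so (α - 8)² = 82, giving α² - 16α - 18 = 0. Degree 2 and α ∉ ℚ, so this is the minimal polynomial.

Minimal polynomial: x² - 16x - 18


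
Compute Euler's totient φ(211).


Factor n: 211 = 211
φ(n) = n · ∏(1 - 1/p) over distinct primes p | n
φ(211) = 211 · (1 - 1/211) = 210

φ(211) = 210


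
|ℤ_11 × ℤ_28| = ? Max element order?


|ℤ_11 × ℤ_28| = 11 × 28 = 308
Max element order = lcm(11,28) = 308
Cyclic? Yes (gcd=1)

|ℤ_11×ℤ_28| = 308, max element order = 308


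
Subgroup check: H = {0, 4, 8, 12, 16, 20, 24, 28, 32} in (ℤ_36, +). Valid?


Subgroup test for H = {0, 4, 8, 12, 16, 20, 24, 28, 32} in (ℤ_36, +):
(1) 0 ∈ H? Yes
(2) Closure: for all a,b ∈ H, (a+b) mod 36 ∈ H? Yes
(3) Inverses: for all a ∈ H, -a mod 36 ∈ H? Yes

Yes, H is a subgroup of ℤ_36


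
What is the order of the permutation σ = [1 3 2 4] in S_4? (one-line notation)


Cycle decomposition: (2 3)
Cycle lengths: 2
Order = lcm(2) = 2

ord(σ) = 2


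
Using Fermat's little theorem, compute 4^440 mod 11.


Fermat's little theorem: if p is prime and gcd(a,p)=1, then a^(p-1) ≡ 1 (mod p)
p = 11 is prime, gcd(4,11) = 1
Reduce exponent: 440 mod 10 = 0
So 4^440 ≡ 4^0 (mod 11)
4^0 = 1

4^440 ≡ 1 (mod 11)


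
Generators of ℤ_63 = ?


g generates ℤ_n iff gcd(g,n) = 1
Prime factors of 63: 3, 7
Generators are g ∈ {1,...,62} not divisible by any of these primes.
Generators: {1, 2, 4, 5, 8, 10, 11, 13, 16, 17, 19, 20, 22, 23, 25, 26, 29, 31, 32, 34, 37, 38, 40, 41, 43, 44, 46, 47, 50, 52, 53, 55, 58, 59, 61, 62}
Number of generators = φ(63) = 36

Generators of ℤ_63 = {1, 2, 4, 5, 8, 10, 11, 13, 16, 17, 19, 20, 22, 23, 25, 26, 29, 31, 32, 34, 37, 38, 40, 41, 43, 44, 46, 47, 50, 52, 53, 55, 58, 59, 61, 62}


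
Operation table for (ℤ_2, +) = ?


Elements: {0, 1}
Operation: addition mod 2
Entry (a, b) = (a + b) mod 2

Cayley table:
  | 0 | 1
0 | 0 | 1
1 | 1 | 0


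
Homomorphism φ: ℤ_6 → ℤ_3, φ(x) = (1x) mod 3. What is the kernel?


Kernel = preimage of identity
ker(φ) = {x ∈ ℤ_6 : 1x ≡ 0 (mod 3)}. Since 3 | 6, φ is well-defined. The kernel is the cyclic subgroup ⟨3⟩ of ℤ_6 (order 2), i.e. {0, 3}

ker(φ) = {0, 3}


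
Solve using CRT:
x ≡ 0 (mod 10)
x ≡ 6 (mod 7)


m₁ = 10, m₂ = 7, gcd = 1, so CRT applies. M = m₁·m₂ = 70
Let M₁ = M/m₁ = 7, M₂ = M/m₂ = 10
Find y₁ ≡ M₁⁻¹ (mod m₁): 7⁻¹ ≡ 3 (mod 10)
Find y₂ ≡ M₂⁻¹ (mod m₂): 10⁻¹ ≡ 5 (mod 7)
x = a₁·M₁·y₁ + a₂·M₂·y₂ = 0·7·3 + 6·10·5 = 300
Reduce mod 70: x ≡ 20
Check: 20 mod 10 = 0 ✓, 20 mod 7 = 6 ✓

x ≡ 20 (mod 70)


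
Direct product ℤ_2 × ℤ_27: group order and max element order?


|ℤ_2 × ℤ_27| = 2 × 27 = 54
Max element order = lcm(2,27) = 54
Cyclic? Yes (gcd=1)

|ℤ_2×ℤ_27| = 54, max element order = 54


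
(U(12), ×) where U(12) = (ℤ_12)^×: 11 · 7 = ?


Operation: multiplication mod 12
11 · 7 = (a × b) mod 12 with a = 11, b = 7

11 · 7 = 5


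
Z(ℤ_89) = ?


Z(G) = {g ∈ G | gx = xg for all x ∈ G}
ℤ_89 is abelian, so Z(G) = G

Z(ℤ_89) = ℤ_89


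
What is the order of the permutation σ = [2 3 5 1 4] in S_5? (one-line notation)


Cycle decomposition: (1 2 3 5 4)
Cycle lengths: 5
Order = lcm(5) = 5

ord(σ) = 5


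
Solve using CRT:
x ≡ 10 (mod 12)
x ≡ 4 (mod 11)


m₁ = 12, m₂ = 11, gcd = 1, so CRT applies. M = m₁·m₂ = 132
Let M₁ = M/m₁ = 11, M₂ = M/m₂ = 12
Find y₁ ≡ M₁⁻¹ (mod m₁): 11⁻¹ ≡ 11 (mod 12)
Find y₂ ≡ M₂⁻¹ (mod m₂): 12⁻¹ ≡ 1 (mod 11)
x = a₁·M₁·y₁ + a₂·M₂·y₂ = 10·11·11 + 4·12·1 = 1258
Reduce mod 132: x ≡ 70
Check: 70 mod 12 = 10 ✓, 70 mod 11 = 4 ✓

x ≡ 70 (mod 132)


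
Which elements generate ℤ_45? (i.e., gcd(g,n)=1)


g generates ℤ_n iff gcd(g,n) = 1
Prime factors of 45: 3, 5
Generators are g ∈ {1,...,44} not divisible by any of these primes.
Generators: {1, 2, 4, 7, 8, 11, 13, 14, 16, 17, 19, 22, 23, 26, 28, 29, 31, 32, 34, 37, 38, 41, 43, 44}
Number of generators = φ(45) = 24

Generators of ℤ_45 = {1, 2, 4, 7, 8, 11, 13, 14, 16, 17, 19, 22, 23, 26, 28, 29, 31, 32, 34, 37, 38, 41, 43, 44}


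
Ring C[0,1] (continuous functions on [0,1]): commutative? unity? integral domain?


pointwise +,× is commutative with unity (constant 1); but bump functions with disjoint support multiply to 0 — zero divisors, so not an integral domain
Commutative: Yes
Integral domain: No
Has unity: Yes

C[0,1] (continuous functions on [0,1]): Commutative=Yes, Unity=Yes


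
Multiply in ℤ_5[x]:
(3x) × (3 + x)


Expand and collect like terms; reduce coefficients mod 5:
x^0: 0·3 = 0 ≡ 0 (mod 5)
x^1: 0·1 + 3·3 = 9 ≡ 4 (mod 5)
x^2: 3·1 = 3 ≡ 3 (mod 5)
Result: 4x + 3x^2

f · g = 4x + 3x^2


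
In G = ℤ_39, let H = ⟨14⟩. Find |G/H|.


|⟨14⟩| = n / gcd(14, 39) = 39 / 1 = 39
H is normal (ℤ_39 is abelian).
|G/H| = |G| / |H| = 39 / 39 = 1

|G/H| = 1


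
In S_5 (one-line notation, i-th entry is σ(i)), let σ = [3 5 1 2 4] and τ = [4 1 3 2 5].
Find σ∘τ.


σ∘τ: apply τ first, then σ
1 →τ 4 →σ 2
2 →τ 1 →σ 3
3 →τ 3 →σ 1
4 →τ 2 →σ 5
5 →τ 5 →σ 4

σ∘τ = [2 3 1 5 4]


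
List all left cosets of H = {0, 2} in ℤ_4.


H = {0, 2}, |H| = 2
Number of cosets = |G|/|H| = 4/2 = 2
0 + H = {0, 2}
1 + H = {1, 3}

Cosets: 0+H={0,2}; 1+H={1,3}


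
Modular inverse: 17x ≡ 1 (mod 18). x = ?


Use the extended Euclidean algorithm to write 1 = 17·s + 18·t; then s mod 18 is the inverse.
Euclidean algorithm:
  17 = 0·18 + 17
  18 = 1·17 + 1
  17 = 17·1 + 0
gcd(17,18) = 1
Back-substitution gives: 17·(-1) + 18·(1) = 1
So 17⁻¹ ≡ -1 ≡ 17 (mod 18)
Check: 17 × 17 = 289 ≡ 1 (mod 18) ✓

17⁻¹ ≡ 17 (mod 18)


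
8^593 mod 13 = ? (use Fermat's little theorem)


Fermat's little theorem: if p is prime and gcd(a,p)=1, then a^(p-1) ≡ 1 (mod p)
p = 13 is prime, gcd(8,13) = 1
Reduce exponent: 593 mod 12 = 5
So 8^593 ≡ 8^5 (mod 13)
8^5 mod 13 = 8

8^593 ≡ 8 (mod 13)


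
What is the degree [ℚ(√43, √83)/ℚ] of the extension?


[ℚ(√43,√83):ℚ] = [ℚ(√43,√83):ℚ(√43)]·[ℚ(√43):ℚ] = 2·2 = 4

[ℚ(√43, √83)/ℚ] = 4


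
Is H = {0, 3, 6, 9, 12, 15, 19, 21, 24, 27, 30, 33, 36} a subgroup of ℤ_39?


Subgroup test for H = {0, 3, 6, 9, 12, 15, 19, 21, 24, 27, 30, 33, 36} in (ℤ_39, +):
(1) 0 ∈ H? Yes
(2) Closure: for all a,b ∈ H, (a+b) mod 39 ∈ H? No  [counterexample: 3 + 15 = 18 ∉ H]
(3) Inverses: for all a ∈ H, -a mod 39 ∈ H? No

No, H is not a subgroup of ℤ_39


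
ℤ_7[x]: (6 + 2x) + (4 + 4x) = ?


Add coefficients mod 7:
x^0: 6 + 4 = 3 (mod 7)
x^1: 2 + 4 = 6 (mod 7)
Result: 3 + 6x

f + g = 3 + 6x


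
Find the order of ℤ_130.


ℤ_n has n elements.

|ℤ_130| = 130


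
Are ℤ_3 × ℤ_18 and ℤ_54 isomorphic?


Comparing ℤ_3 × ℤ_18 and ℤ_54:
gcd(3,18) = 3 ≠ 1. Max element order in ℤ_3×ℤ_18 is lcm(3,18) = 18 < 54, so it has no element of order 54

No, ℤ_3 × ℤ_18 ≇ ℤ_54


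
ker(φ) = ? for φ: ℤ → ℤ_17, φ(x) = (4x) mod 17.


Kernel = preimage of identity
ker(φ) = {x ∈ ℤ : 4x ≡ 0 (mod 17)}. gcd(4,17) = 1, so 4x ≡ 0 (mod 17) ⟺ x ≡ 0 (mod 17/1 = 17). Hence ker(φ) = 17ℤ

ker(φ) = 17ℤ


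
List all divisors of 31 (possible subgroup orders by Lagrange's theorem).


Lagrange's theorem: |H| divides |G|
|G| = 31
Divisors of 31: 1, 31

Possible subgroup orders: {1, 31}


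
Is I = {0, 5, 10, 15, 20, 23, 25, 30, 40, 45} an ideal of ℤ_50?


Check ideal conditions for I = {0, 5, 10, 15, 20, 23, 25, 30, 40, 45} in ℤ_50:
(1) I is an additive subgroup? No
(2) For r ∈ ℤ_50 and a ∈ I: r·a ∈ I? No  [counterexample: r=2, a=23, r·a mod 50 = 46 ∉ I]

No, I is not an ideal of ℤ_50


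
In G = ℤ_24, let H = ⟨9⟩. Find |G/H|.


|⟨9⟩| = n / gcd(9, 24) = 24 / 3 = 8
H is normal (ℤ_24 is abelian).
|G/H| = |G| / |H| = 24 / 8 = 3

|G/H| = 3


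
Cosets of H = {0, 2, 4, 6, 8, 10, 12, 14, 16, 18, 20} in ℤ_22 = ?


H = {0, 2, 4, 6, 8, 10, 12, 14, 16, 18, 20}, |H| = 11
Number of cosets = |G|/|H| = 22/11 = 2
0 + H = {0, 2, 4, 6, 8, 10, 12, 14, 16, 18, 20}
1 + H = {1, 3, 5, 7, 9, 11, 13, 15, 17, 19, 21}

Cosets: 0+H={0,2,4,6,8,10,12,14,16,18,20}; 1+H={1,3,5,7,9,11,13,15,17,19,21}


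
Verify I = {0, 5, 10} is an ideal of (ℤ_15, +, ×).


Check ideal conditions for I = {0, 5, 10} in ℤ_15:
(1) I is an additive subgroup? Yes
(2) For r ∈ ℤ_15 and a ∈ I: r·a ∈ I? Yes

Yes, I is an ideal of ℤ_15


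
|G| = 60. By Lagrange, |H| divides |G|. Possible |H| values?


Lagrange's theorem: |H| divides |G|
|G| = 60
Divisors of 60: 1, 2, 3, 4, 5, 6, 10, 12, 15, 20, 30, 60

Possible subgroup orders: {1, 2, 3, 4, 5, 6, 10, 12, 15, 20, 30, 60}


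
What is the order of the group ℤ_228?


ℤ_n has n elements.

|ℤ_228| = 228


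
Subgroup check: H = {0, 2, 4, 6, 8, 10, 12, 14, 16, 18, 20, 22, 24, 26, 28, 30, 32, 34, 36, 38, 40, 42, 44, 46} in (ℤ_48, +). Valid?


Subgroup test for H = {0, 2, 4, 6, 8, 10, 12, 14, 16, 18, 20, 22, 24, 26, 28, 30, 32, 34, 36, 38, 40, 42, 44, 46} in (ℤ_48, +):
(1) 0 ∈ H? Yes
(2) Closure: for all a,b ∈ H, (a+b) mod 48 ∈ H? Yes
(3) Inverses: for all a ∈ H, -a mod 48 ∈ H? Yes

Yes, H is a subgroup of ℤ_48


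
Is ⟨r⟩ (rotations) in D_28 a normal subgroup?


H = ⟨r⟩ (rotations) in D_28
The rotation subgroup ⟨r⟩ has index 2 in D_28, so it is normal

Yes, normal subgroup


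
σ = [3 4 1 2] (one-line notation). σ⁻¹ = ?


To find σ⁻¹, swap domain and range:
σ(1) = 3 → σ⁻¹(3) = 1
σ(2) = 4 → σ⁻¹(4) = 2
σ(3) = 1 → σ⁻¹(1) = 3
σ(4) = 2 → σ⁻¹(2) = 4

σ⁻¹ = [3 4 1 2]


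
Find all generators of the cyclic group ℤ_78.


g generates ℤ_n iff gcd(g,n) = 1
Prime factors of 78: 2, 3, 13
Generators are g ∈ {1,...,77} not divisible by any of these primes.
Generators: {1, 5, 7, 11, 17, 19, 23, 25, 29, 31, 35, 37, 41, 43, 47, 49, 53, 55, 59, 61, 67, 71, 73, 77}
Number of generators = φ(78) = 24

Generators of ℤ_78 = {1, 5, 7, 11, 17, 19, 23, 25, 29, 31, 35, 37, 41, 43, 47, 49, 53, 55, 59, 61, 67, 71, 73, 77}


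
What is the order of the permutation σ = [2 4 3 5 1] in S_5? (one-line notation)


Cycle decomposition: (1 2 4 5)
Cycle lengths: 4
Order = lcm(4) = 4

ord(σ) = 4


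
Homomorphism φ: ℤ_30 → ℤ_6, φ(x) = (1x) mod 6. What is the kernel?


Kernel = preimage of identity
ker(φ) = {x ∈ ℤ_30 : 1x ≡ 0 (mod 6)}. Since 6 | 30, φ is well-defined. The kernel is the cyclic subgroup ⟨6⟩ of ℤ_30 (order 5), i.e. {0, 6, 12, 18, 24}

ker(φ) = {0, 6, 12, 18, 24}


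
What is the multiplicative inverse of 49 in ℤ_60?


Use the extended Euclidean algorithm to write 1 = 49·s + 60·t; then s mod 60 is the inverse.
Euclidean algorithm:
  49 = 0·60 + 49
  60 = 1·49 + 11
  49 = 4·11 + 5
  11 = 2·5 + 1
  5 = 5·1 + 0
gcd(49,60) = 1
Back-substitution gives: 49·(-11) + 60·(9) = 1
So 49⁻¹ ≡ -11 ≡ 49 (mod 60)
Check: 49 × 49 = 2401 ≡ 1 (mod 60) ✓

49⁻¹ ≡ 49 (mod 60)


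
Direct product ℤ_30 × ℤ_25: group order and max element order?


|ℤ_30 × ℤ_25| = 30 × 25 = 750
Max element order = lcm(30,25) = 150
Cyclic? No (gcd=5)

|ℤ_30×ℤ_25| = 750, max element order = 150


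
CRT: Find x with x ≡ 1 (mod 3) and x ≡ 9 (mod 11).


m₁ = 3, m₂ = 11, gcd = 1, so CRT applies. M = m₁·m₂ = 33
Let M₁ = M/m₁ = 11, M₂ = M/m₂ = 3
Find y₁ ≡ M₁⁻¹ (mod m₁): 11⁻¹ ≡ 2 (mod 3)
Find y₂ ≡ M₂⁻¹ (mod m₂): 3⁻¹ ≡ 4 (mod 11)
x = a₁·M₁·y₁ + a₂·M₂·y₂ = 1·11·2 + 9·3·4 = 130
Reduce mod 33: x ≡ 31
Check: 31 mod 3 = 1 ✓, 31 mod 11 = 9 ✓

x ≡ 31 (mod 33)


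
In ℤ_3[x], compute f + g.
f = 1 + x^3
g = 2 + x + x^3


Add coefficients mod 3:
x^0: 1 + 2 = 0 (mod 3)
x^1: 0 + 1 = 1 (mod 3)
x^2: 0 + 0 = 0 (mod 3)
x^3: 1 + 1 = 2 (mod 3)
Result: x + 2x^3

f + g = x + 2x^3


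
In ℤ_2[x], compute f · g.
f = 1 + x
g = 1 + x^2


Expand and collect like terms; reduce coefficients mod 2:
x^0: 1·1 = 1 ≡ 1 (mod 2)
x^1: 1·0 + 1·1 = 1 ≡ 1 (mod 2)
x^2: 1·1 + 1·0 = 1 ≡ 1 (mod 2)
x^3: 1·1 = 1 ≡ 1 (mod 2)
Result: 1 + x + x^2 + x^3

f · g = 1 + x + x^2 + x^3


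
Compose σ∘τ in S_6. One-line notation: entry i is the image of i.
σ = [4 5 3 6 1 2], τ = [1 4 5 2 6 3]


σ∘τ: apply τ first, then σ
1 →τ 1 →σ 4
2 →τ 4 →σ 6
3 →τ 5 →σ 1
4 →τ 2 →σ 5
5 →τ 6 →σ 2
6 →τ 3 →σ 3

σ∘τ = [4 6 1 5 2 3]


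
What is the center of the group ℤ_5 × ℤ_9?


Z(G) = {g ∈ G | gx = xg for all x ∈ G}
Direct product of abelian groups is abelian, so Z(G) = G

Z(ℤ_5 × ℤ_9) = ℤ_5 × ℤ_9


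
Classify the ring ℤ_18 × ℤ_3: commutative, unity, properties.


Direct product ring; commutative with unity (1,1); but (1,0)·(0,1) = (0,0) gives zero divisors, so not an integral domain
Commutative: Yes
Integral domain: No
Has unity: Yes

ℤ_18 × ℤ_3: Commutative=Yes, Unity=Yes


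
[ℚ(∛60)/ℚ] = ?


∛60 has minimal polynomial x³ - 60 (irreducible over ℚ since 60 is not a perfect cube)

[ℚ(∛60)/ℚ] = 3


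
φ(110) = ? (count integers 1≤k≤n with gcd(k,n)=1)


Factor n: 110 = 2 × 5 × 11
φ(n) = n · ∏(1 - 1/p) over distinct primes p | n
φ(110) = 110 · (1 - 1/2) · (1 - 1/5) · (1 - 1/11) = 40

φ(110) = 40


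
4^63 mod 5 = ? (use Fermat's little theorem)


Fermat's little theorem: if p is prime and gcd(a,p)=1, then a^(p-1) ≡ 1 (mod p)
p = 5 is prime, gcd(4,5) = 1
Reduce exponent: 63 mod 4 = 3
So 4^63 ≡ 4^3 (mod 5)
4^3 mod 5 = 4

4^63 ≡ 4 (mod 5)


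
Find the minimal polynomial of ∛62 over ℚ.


∛62 satisfies x³ - 62 = 0, irreducible over ℚ (no rational root; 62 is not a perfect cube)

Minimal polynomial: x³ - 62


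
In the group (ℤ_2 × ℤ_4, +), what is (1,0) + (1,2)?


Operation: componentwise addition mod (2, 4)
(1,0) + (1,2) = ((a₁+b₁) mod 2, (a₂+b₂) mod 4) with a = (1,0), b = (1,2)

(1,0) + (1,2) = (0,2)


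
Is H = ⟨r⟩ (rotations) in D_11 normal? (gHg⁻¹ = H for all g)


H = ⟨r⟩ (rotations) in D_11
The rotation subgroup ⟨r⟩ has index 2 in D_11, so it is normal

Yes, normal subgroup


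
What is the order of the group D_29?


|D_n| = 2n (n rotations and n reflections)
|D_29| = 2×29 = 58

|D_29| = 58


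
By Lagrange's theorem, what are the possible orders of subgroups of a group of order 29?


Lagrange's theorem: |H| divides |G|
|G| = 29
Divisors of 29: 1, 29

Possible subgroup orders: {1, 29}


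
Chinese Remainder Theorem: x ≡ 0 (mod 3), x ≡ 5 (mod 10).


m₁ = 3, m₂ = 10, gcd = 1, so CRT applies. M = m₁·m₂ = 30
Let M₁ = M/m₁ = 10, M₂ = M/m₂ = 3
Find y₁ ≡ M₁⁻¹ (mod m₁): 10⁻¹ ≡ 1 (mod 3)
Find y₂ ≡ M₂⁻¹ (mod m₂): 3⁻¹ ≡ 7 (mod 10)
x = a₁·M₁·y₁ + a₂·M₂·y₂ = 0·10·1 + 5·3·7 = 105
Reduce mod 30: x ≡ 15
Check: 15 mod 3 = 0 ✓, 15 mod 10 = 5 ✓

x ≡ 15 (mod 30)


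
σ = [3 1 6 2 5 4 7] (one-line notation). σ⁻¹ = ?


To find σ⁻¹, swap domain and range:
σ(1) = 3 → σ⁻¹(3) = 1
σ(2) = 1 → σ⁻¹(1) = 2
σ(3) = 6 → σ⁻¹(6) = 3
σ(4) = 2 → σ⁻¹(2) = 4
σ(5) = 5 → σ⁻¹(5) = 5
σ(6) = 4 → σ⁻¹(4) = 6
σ(7) = 7 → σ⁻¹(7) = 7

σ⁻¹ = [2 4 1 6 5 3 7]


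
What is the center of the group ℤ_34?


Z(G) = {g ∈ G | gx = xg for all x ∈ G}
ℤ_34 is abelian, so Z(G) = G

Z(ℤ_34) = ℤ_34


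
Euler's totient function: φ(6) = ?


φ(n) = count of k ∈ {1,...,n} with gcd(k,n)=1
Coprimes to 6: {1, 5}
Count: 2

φ(6) = 2


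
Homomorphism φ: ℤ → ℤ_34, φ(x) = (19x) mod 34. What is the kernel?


Kernel = preimage of identity
ker(φ) = {x ∈ ℤ : 19x ≡ 0 (mod 34)}. gcd(19,34) = 1, so 19x ≡ 0 (mod 34) ⟺ x ≡ 0 (mod 34/1 = 34). Hence ker(φ) = 34ℤ

ker(φ) = 34ℤ


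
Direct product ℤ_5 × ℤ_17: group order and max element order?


|ℤ_5 × ℤ_17| = 5 × 17 = 85
Max element order = lcm(5,17) = 85
Cyclic? Yes (gcd=1)

|ℤ_5×ℤ_17| = 85, max element order = 85


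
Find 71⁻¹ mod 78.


Use the extended Euclidean algorithm to write 1 = 71·s + 78·t; then s mod 78 is the inverse.
Euclidean algorithm:
  71 = 0·78 + 71
  78 = 1·71 + 7
  71 = 10·7 + 1
  7 = 7·1 + 0
gcd(71,78) = 1
Back-substitution gives: 71·(11) + 78·(-10) = 1
So 71⁻¹ ≡ 11 ≡ 11 (mod 78)
Check: 71 × 11 = 781 ≡ 1 (mod 78) ✓

71⁻¹ ≡ 11 (mod 78)


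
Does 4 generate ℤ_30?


g generates ℤ_n iff gcd(g, n) = 1
gcd(4, 30) = 2
Since gcd = 2 ≠ 1, ⟨4⟩ has order 15 < 30, so 4 is not a generator.

No, 4 does not generate ℤ_30


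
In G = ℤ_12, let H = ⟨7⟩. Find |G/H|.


|⟨7⟩| = n / gcd(7, 12) = 12 / 1 = 12
H is normal (ℤ_12 is abelian).
|G/H| = |G| / |H| = 12 / 12 = 1

|G/H| = 1


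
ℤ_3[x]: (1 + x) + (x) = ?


Add coefficients mod 3:
x^0: 1 + 0 = 1 (mod 3)
x^1: 1 + 1 = 2 (mod 3)
Result: 1 + 2x

f + g = 1 + 2x


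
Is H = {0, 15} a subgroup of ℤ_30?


Subgroup test for H = {0, 15} in (ℤ_30, +):
(1) 0 ∈ H? Yes
(2) Closure: for all a,b ∈ H, (a+b) mod 30 ∈ H? Yes
(3) Inverses: for all a ∈ H, -a mod 30 ∈ H? Yes

Yes, H is a subgroup of ℤ_30


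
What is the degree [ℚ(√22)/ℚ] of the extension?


√22 has minimal polynomial x² - 22 (irreducible over ℚ since 22 is squarefree)

[ℚ(√22)/ℚ] = 2


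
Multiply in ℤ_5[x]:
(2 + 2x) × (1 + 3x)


Expand and collect like terms; reduce coefficients mod 5:
x^0: 2·1 = 2 ≡ 2 (mod 5)
x^1: 2·3 + 2·1 = 8 ≡ 3 (mod 5)
x^2: 2·3 = 6 ≡ 1 (mod 5)
Result: 2 + 3x + x^2

f · g = 2 + 3x + x^2


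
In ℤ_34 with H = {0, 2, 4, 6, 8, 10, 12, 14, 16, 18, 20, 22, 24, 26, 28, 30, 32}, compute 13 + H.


13 + H = {13 + h (mod 34) : h ∈ H}
13+0=13, 13+2=15, 13+4=17, 13+6=19, 13+8=21, 13+10=23, 13+12=25, 13+14=27, 13+16=29, 13+18=31, 13+20=33, 13+22=1, 13+24=3, 13+26=5, 13+28=7, 13+30=9, 13+32=11
13 + H = {1, 3, 5, 7, 9, 11, 13, 15, 17, 19, 21, 23, 25, 27, 29, 31, 33} = 1 + H

13 + H = {1, 3, 5, 7, 9, 11, 13, 15, 17, 19, 21, 23, 25, 27, 29, 31, 33}


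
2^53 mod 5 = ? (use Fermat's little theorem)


Fermat's little theorem: if p is prime and gcd(a,p)=1, then a^(p-1) ≡ 1 (mod p)
p = 5 is prime, gcd(2,5) = 1
Reduce exponent: 53 mod 4 = 1
So 2^53 ≡ 2^1 (mod 5)
2^1 mod 5 = 2

2^53 ≡ 2 (mod 5)


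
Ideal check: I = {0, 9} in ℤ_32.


Check ideal conditions for I = {0, 9} in ℤ_32:
(1) I is an additive subgroup? No
(2) For r ∈ ℤ_32 and a ∈ I: r·a ∈ I? No  [counterexample: r=2, a=9, r·a mod 32 = 18 ∉ I]

No, I is not an ideal of ℤ_32


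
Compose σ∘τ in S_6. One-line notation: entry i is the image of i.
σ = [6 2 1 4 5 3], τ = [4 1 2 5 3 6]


σ∘τ: apply τ first, then σ
1 →τ 4 →σ 4
2 →τ 1 →σ 6
3 →τ 2 →σ 2
4 →τ 5 →σ 5
5 →τ 3 →σ 1
6 →τ 6 →σ 3

σ∘τ = [4 6 2 5 1 3]


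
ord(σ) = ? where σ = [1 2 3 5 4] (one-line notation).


Cycle decomposition: (4 5)
Cycle lengths: 2
Order = lcm(2) = 2

ord(σ) = 2


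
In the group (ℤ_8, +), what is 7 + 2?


Operation: addition mod 8
7 + 2 = (a + b) mod 8 with a = 7, b = 2

7 + 2 = 1


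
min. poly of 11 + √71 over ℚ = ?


Let α = 11 + √71. Then α - 11 = √71, so (α - 11)² = 71, giving α² - 22α + 50 = 0. Degree 2 and α ∉ ℚ, so this is the minimal polynomial.

Minimal polynomial: x² - 22x + 50


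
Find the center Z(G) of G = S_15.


Z(G) = {g ∈ G | gx = xg for all x ∈ G}
S_n is non-abelian for n ≥ 3; Z(S_15) is trivial

Z(S_15) = {e}


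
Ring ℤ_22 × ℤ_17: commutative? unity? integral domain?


Direct product ring; commutative with unity (1,1); but (1,0)·(0,1) = (0,0) gives zero divisors, so not an integral domain
Commutative: Yes
Integral domain: No
Has unity: Yes

ℤ_22 × ℤ_17: Commutative=Yes, Unity=Yes


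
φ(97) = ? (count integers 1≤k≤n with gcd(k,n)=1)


Factor n: 97 = 97
φ(n) = n · ∏(1 - 1/p) over distinct primes p | n
φ(97) = 97 · (1 - 1/97) = 96

φ(97) = 96


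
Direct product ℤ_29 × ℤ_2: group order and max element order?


|ℤ_29 × ℤ_2| = 29 × 2 = 58
Max element order = lcm(29,2) = 58
Cyclic? Yes (gcd=1)

|ℤ_29×ℤ_2| = 58, max element order = 58


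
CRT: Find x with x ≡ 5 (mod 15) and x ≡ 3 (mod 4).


m₁ = 15, m₂ = 4, gcd = 1, so CRT applies. M = m₁·m₂ = 60
Let M₁ = M/m₁ = 4, M₂ = M/m₂ = 15
Find y₁ ≡ M₁⁻¹ (mod m₁): 4⁻¹ ≡ 4 (mod 15)
Find y₂ ≡ M₂⁻¹ (mod m₂): 15⁻¹ ≡ 3 (mod 4)
x = a₁·M₁·y₁ + a₂·M₂·y₂ = 5·4·4 + 3·15·3 = 215
Reduce mod 60: x ≡ 35
Check: 35 mod 15 = 5 ✓, 35 mod 4 = 3 ✓

x ≡ 35 (mod 60)


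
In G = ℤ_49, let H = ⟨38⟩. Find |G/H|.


|⟨38⟩| = n / gcd(38, 49) = 49 / 1 = 49
H is normal (ℤ_49 is abelian).
|G/H| = |G| / |H| = 49 / 49 = 1

|G/H| = 1


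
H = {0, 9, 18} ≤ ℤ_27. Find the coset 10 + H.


10 + H = {10 + h (mod 27) : h ∈ H}
10+0=10, 10+9=19, 10+18=1
10 + H = {1, 10, 19} = 1 + H

10 + H = {1, 10, 19}


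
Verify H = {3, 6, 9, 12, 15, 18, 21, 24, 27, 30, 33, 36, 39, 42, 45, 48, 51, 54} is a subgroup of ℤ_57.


Subgroup test for H = {3, 6, 9, 12, 15, 18, 21, 24, 27, 30, 33, 36, 39, 42, 45, 48, 51, 54} in (ℤ_57, +):
(1) 0 ∈ H? No
(2) Closure: for all a,b ∈ H, (a+b) mod 57 ∈ H? No  [counterexample: 3 + 54 = 0 ∉ H]
(3) Inverses: for all a ∈ H, -a mod 57 ∈ H? Yes

No, H is not a subgroup of ℤ_57


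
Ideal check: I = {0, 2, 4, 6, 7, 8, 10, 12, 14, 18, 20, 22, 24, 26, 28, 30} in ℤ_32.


Check ideal conditions for I = {0, 2, 4, 6, 7, 8, 10, 12, 14, 18, 20, 22, 24, 26, 28, 30} in ℤ_32:
(1) I is an additive subgroup? No
(2) For r ∈ ℤ_32 and a ∈ I: r·a ∈ I? No  [counterexample: r=2, a=8, r·a mod 32 = 16 ∉ I]

No, I is not an ideal of ℤ_32


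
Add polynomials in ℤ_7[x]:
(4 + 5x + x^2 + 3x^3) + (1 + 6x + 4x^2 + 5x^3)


Add coefficients mod 7:
x^0: 4 + 1 = 5 (mod 7)
x^1: 5 + 6 = 4 (mod 7)
x^2: 1 + 4 = 5 (mod 7)
x^3: 3 + 5 = 1 (mod 7)
Result: 5 + 4x + 5x^2 + x^3

f + g = 5 + 4x + 5x^2 + x^3


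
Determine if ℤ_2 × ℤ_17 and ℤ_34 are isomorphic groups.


Comparing ℤ_2 × ℤ_17 and ℤ_34:
gcd(2,17) = 1, so ℤ_2 × ℤ_17 ≅ ℤ_34 (CRT)

Yes, ℤ_2 × ℤ_17 ≅ ℤ_34


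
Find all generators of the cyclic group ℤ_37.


g generates ℤ_n iff gcd(g,n) = 1
Prime factors of 37: 37
Generators are g ∈ {1,...,36} not divisible by any of these primes.
Generators: {1, 2, 3, 4, 5, 6, 7, 8, 9, 10, 11, 12, 13, 14, 15, 16, 17, 18, 19, 20, 21, 22, 23, 24, 25, 26, 27, 28, 29, 30, 31, 32, 33, 34, 35, 36}
Number of generators = φ(37) = 36

Generators of ℤ_37 = {1, 2, 3, 4, 5, 6, 7, 8, 9, 10, 11, 12, 13, 14, 15, 16, 17, 18, 19, 20, 21, 22, 23, 24, 25, 26, 27, 28, 29, 30, 31, 32, 33, 34, 35, 36}


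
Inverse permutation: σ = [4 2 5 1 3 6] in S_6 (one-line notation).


To find σ⁻¹, swap domain and range:
σ(1) = 4 → σ⁻¹(4) = 1
σ(2) = 2 → σ⁻¹(2) = 2
σ(3) = 5 → σ⁻¹(5) = 3
σ(4) = 1 → σ⁻¹(1) = 4
σ(5) = 3 → σ⁻¹(3) = 5
σ(6) = 6 → σ⁻¹(6) = 6

σ⁻¹ = [4 2 5 1 3 6]


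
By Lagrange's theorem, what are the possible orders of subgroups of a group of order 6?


Lagrange's theorem: |H| divides |G|
|G| = 6
Divisors of 6: 1, 2, 3, 6

Possible subgroup orders: {1, 2, 3, 6}


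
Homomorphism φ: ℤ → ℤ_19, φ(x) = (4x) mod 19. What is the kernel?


Kernel = preimage of identity
ker(φ) = {x ∈ ℤ : 4x ≡ 0 (mod 19)}. gcd(4,19) = 1, so 4x ≡ 0 (mod 19) ⟺ x ≡ 0 (mod 19/1 = 19). Hence ker(φ) = 19ℤ

ker(φ) = 19ℤ


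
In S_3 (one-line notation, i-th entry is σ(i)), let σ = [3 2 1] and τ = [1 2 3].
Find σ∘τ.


σ∘τ: apply τ first, then σ
1 →τ 1 →σ 3
2 →τ 2 →σ 2
3 →τ 3 →σ 1

σ∘τ = [3 2 1]


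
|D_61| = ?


|D_n| = 2n (n rotations and n reflections)
|D_61| = 2×61 = 122

|D_61| = 122


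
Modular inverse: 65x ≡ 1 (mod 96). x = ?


Use the extended Euclidean algorithm to write 1 = 65·s + 96·t; then s mod 96 is the inverse.
Euclidean algorithm:
  65 = 0·96 + 65
  96 = 1·65 + 31
  65 = 2·31 + 3
  31 = 10·3 + 1
  3 = 3·1 + 0
gcd(65,96) = 1
Back-substitution gives: 65·(-31) + 96·(21) = 1
So 65⁻¹ ≡ -31 ≡ 65 (mod 96)
Check: 65 × 65 = 4225 ≡ 1 (mod 96) ✓

65⁻¹ ≡ 65 (mod 96)


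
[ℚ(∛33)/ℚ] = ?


∛33 has minimal polynomial x³ - 33 (irreducible over ℚ since 33 is not a perfect cube)

[ℚ(∛33)/ℚ] = 3


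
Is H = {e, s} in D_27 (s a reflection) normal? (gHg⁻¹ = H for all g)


H = {e, s} in D_27 (s a reflection)
r·s·r⁻¹ = sr⁻² ≠ s for n ≥ 3, so {e, s} is not closed under conjugation

No, not a normal subgroup


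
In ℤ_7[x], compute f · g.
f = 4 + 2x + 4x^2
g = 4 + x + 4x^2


Expand and collect like terms; reduce coefficients mod 7:
x^0: 4·4 = 16 ≡ 2 (mod 7)
x^1: 4·1 + 2·4 = 12 ≡ 5 (mod 7)
x^2: 4·4 + 2·1 + 4·4 = 34 ≡ 6 (mod 7)
x^3: 2·4 + 4·1 = 12 ≡ 5 (mod 7)
x^4: 4·4 = 16 ≡ 2 (mod 7)
Result: 2 + 5x + 6x^2 + 5x^3 + 2x^4

f · g = 2 + 5x + 6x^2 + 5x^3 + 2x^4


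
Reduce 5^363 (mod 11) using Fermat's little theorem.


Fermat's little theorem: if p is prime and gcd(a,p)=1, then a^(p-1) ≡ 1 (mod p)
p = 11 is prime, gcd(5,11) = 1
Reduce exponent: 363 mod 10 = 3
So 5^363 ≡ 5^3 (mod 11)
5^3 mod 11 = 4

5^363 ≡ 4 (mod 11)


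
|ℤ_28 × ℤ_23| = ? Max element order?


|ℤ_28 × ℤ_23| = 28 × 23 = 644
Max element order = lcm(28,23) = 644
Cyclic? Yes (gcd=1)

|ℤ_28×ℤ_23| = 644, max element order = 644


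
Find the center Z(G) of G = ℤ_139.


Z(G) = {g ∈ G | gx = xg for all x ∈ G}
ℤ_139 is abelian, so Z(G) = G

Z(ℤ_139) = ℤ_139


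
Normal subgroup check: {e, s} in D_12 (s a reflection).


H = {e, s} in D_12 (s a reflection)
r·s·r⁻¹ = sr⁻² ≠ s for n ≥ 3, so {e, s} is not closed under conjugation

No, not a normal subgroup


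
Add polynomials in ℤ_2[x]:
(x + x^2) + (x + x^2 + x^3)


Add coefficients mod 2:
x^0: 0 + 0 = 0 (mod 2)
x^1: 1 + 1 = 0 (mod 2)
x^2: 1 + 1 = 0 (mod 2)
x^3: 0 + 1 = 1 (mod 2)
Result: x^3

f + g = x^3


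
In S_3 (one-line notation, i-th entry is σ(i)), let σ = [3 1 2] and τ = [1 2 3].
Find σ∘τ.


σ∘τ: apply τ first, then σ
1 →τ 1 →σ 3
2 →τ 2 →σ 1
3 →τ 3 →σ 2

σ∘τ = [3 1 2]


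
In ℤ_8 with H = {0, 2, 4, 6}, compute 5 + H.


5 + H = {5 + h (mod 8) : h ∈ H}
5+0=5, 5+2=7, 5+4=1, 5+6=3
5 + H = {1, 3, 5, 7} = 1 + H

5 + H = {1, 3, 5, 7}


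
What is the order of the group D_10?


|D_n| = 2n (n rotations and n reflections)
|D_10| = 2×10 = 20

|D_10| = 20


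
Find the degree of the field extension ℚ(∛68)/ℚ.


∛68 has minimal polynomial x³ - 68 (irreducible over ℚ since 68 is not a perfect cube)

[ℚ(∛68)/ℚ] = 3


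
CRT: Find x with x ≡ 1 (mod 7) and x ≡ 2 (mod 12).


m₁ = 7, m₂ = 12, gcd = 1, so CRT applies. M = m₁·m₂ = 84
Let M₁ = M/m₁ = 12, M₂ = M/m₂ = 7
Find y₁ ≡ M₁⁻¹ (mod m₁): 12⁻¹ ≡ 3 (mod 7)
Find y₂ ≡ M₂⁻¹ (mod m₂): 7⁻¹ ≡ 7 (mod 12)
x = a₁·M₁·y₁ + a₂·M₂·y₂ = 1·12·3 + 2·7·7 = 134
Reduce mod 84: x ≡ 50
Check: 50 mod 7 = 1 ✓, 50 mod 12 = 2 ✓

x ≡ 50 (mod 84)
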